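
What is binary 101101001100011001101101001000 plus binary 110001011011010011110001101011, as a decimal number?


101101001100011001101101001000 + 110001011011010011110001101011 = 1011110100111101101011110110011 = 1587468211

1587468211


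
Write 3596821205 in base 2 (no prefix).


3596821205 = 11010110011000110010001011010101 in binary

11010110011000110010001011010101


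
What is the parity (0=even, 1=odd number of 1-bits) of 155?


0b10011011 has 5 ones => parity 1

1


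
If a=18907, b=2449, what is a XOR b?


18907 ^ 2449 = 16458

16458


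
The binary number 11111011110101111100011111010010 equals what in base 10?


11111011110101111100011111010010 in decimal = 4225222610

4225222610


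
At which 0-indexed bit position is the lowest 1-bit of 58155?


0b1110001100101011. Lowest set bit at position 0

0


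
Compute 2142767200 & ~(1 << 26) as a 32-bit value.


2142767200 & ~(1 << 26) = 2075658336

2075658336


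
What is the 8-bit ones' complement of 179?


179 ^ 255 = 76

76


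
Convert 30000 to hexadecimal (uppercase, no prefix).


30000 = 7530 hex

7530


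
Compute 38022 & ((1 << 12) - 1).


38022 & 4095 = 1158

1158


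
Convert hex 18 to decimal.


18 hex = 24 decimal

24


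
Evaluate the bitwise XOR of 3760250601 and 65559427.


0b11100000001000001101111011101001 ^ 0b11111010000101101110000011 = 0b11100011110010001000010101101010 = 3821569386

3821569386


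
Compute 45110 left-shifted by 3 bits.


0b1011000000110110 << 3 = 0b1011000000110110000 = 360880

360880


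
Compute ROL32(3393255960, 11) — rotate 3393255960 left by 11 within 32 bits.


Rotate 0b11001010010000001111101000011000 left by 11 (32-bit) = 0b111110100001100011001010010 = 131122770

131122770


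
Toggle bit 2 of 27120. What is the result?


27120 ^ (1 << 2) = 27120 ^ 4 = 27124

27124


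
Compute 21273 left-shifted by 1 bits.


0b101001100011001 << 1 = 0b1010011000110010 = 42546

42546


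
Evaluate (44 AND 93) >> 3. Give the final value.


Step 1: 44 & 93 = 12
Step 2: 12 >> 3 = 1

1


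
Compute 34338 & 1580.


0b1000011000100010 & 0b11000101100 = 0b11000100000 = 1568

1568


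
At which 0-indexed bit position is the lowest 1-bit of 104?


0b1101000. Lowest set bit at position 3

3


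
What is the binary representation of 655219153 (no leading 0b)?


655219153 = 100111000011011101100111010001 in binary

100111000011011101100111010001


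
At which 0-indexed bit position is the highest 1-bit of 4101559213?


0b11110100011110001101001110101101. Highest set bit at position 31

31


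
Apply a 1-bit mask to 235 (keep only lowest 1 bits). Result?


235 & 1 = 1

1


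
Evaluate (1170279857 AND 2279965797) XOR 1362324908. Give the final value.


Step 1: 1170279857 & 2279965797 = 96535585
Step 2: 96535585 ^ 1362324908 = 1425172877

1425172877


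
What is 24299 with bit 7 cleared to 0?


24299 & ~(1 << 7) = 24171

24171


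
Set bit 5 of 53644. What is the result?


53644 | (1 << 5) = 53644 | 32 = 53676

53676


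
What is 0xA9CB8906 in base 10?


A9CB8906 hex = 2848688390 decimal

2848688390


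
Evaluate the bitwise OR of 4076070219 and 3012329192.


0b11110010111100111110010101001011 | 0b10110011100011000111111011101000 = 0b11110011111111111111111111101011 = 4093640683

4093640683


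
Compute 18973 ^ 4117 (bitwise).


0b100101000011101 ^ 0b1000000010101 = 0b101101000001000 = 23048

23048


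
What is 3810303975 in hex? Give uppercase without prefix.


3810303975 = E31C9FE7 hex

E31C9FE7


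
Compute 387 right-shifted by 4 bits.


0b110000011 >> 4 = 0b11000 = 24

24


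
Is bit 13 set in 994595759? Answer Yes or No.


0b111011010010000101001110101111, bit 13 = 0. No

No


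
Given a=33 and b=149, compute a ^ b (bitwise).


33 ^ 149 = 180

180


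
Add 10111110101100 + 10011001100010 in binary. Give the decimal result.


10111110101100 + 10011001100010 = 101011000001110 = 22030

22030


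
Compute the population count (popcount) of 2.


0b10 has 1 set bits

1


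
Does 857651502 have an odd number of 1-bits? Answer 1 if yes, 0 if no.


0b110011000111101011100100101110 has 17 ones => parity 1

1


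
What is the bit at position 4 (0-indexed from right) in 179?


0b10110011, position 4 = 1

1


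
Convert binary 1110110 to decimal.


1110110 in decimal = 118

118


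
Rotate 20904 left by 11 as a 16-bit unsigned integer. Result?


Rotate 0b101000110101000 left by 11 (16-bit) = 0b100001010001101 = 17037

17037


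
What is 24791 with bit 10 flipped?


24791 ^ (1 << 10) = 24791 ^ 1024 = 25815

25815


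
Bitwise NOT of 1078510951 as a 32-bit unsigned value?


~0b1000000010010001100010101100111 = 0b10111111101101110011101010011000 = 3216456344 (32-bit unsigned)

3216456344


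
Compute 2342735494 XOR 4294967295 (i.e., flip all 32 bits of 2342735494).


2342735494 ^ 4294967295 = 1952231801

1952231801


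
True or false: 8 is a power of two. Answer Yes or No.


0b1000. Only one bit set => Yes

Yes


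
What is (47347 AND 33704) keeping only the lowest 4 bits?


Step 1: 47347 & 33704 = 32928
Step 2: 32928 & 15 = 0

0


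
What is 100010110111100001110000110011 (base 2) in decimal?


100010110111100001110000110011 in decimal = 584981555

584981555


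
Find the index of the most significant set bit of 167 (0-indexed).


0b10100111. Highest set bit at position 7

7


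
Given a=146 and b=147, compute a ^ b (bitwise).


146 ^ 147 = 1

1


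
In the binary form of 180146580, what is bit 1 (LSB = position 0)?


0b1010101111001101000110010100, position 1 = 0

0


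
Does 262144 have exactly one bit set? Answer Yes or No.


0b1000000000000000000. Only one bit set => Yes

Yes


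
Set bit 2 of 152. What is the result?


152 | (1 << 2) = 152 | 4 = 156

156


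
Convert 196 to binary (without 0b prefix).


196 = 11000100 in binary

11000100


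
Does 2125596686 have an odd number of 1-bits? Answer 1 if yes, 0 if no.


0b1111110101100100000100000001110 has 14 ones => parity 0

0


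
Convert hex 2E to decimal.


2E hex = 46 decimal

46


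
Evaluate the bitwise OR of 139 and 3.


0b10001011 | 0b11 = 0b10001011 = 139

139


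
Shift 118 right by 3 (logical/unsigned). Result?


0b1110110 >> 3 = 0b1110 = 14

14


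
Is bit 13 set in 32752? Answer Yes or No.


0b111111111110000, bit 13 = 1. Yes

Yes


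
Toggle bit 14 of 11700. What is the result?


11700 ^ (1 << 14) = 11700 ^ 16384 = 28084

28084


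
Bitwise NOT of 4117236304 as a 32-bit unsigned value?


~0b11110101011010000000101001010000 = 0b1010100101111111010110101111 = 177730991 (32-bit unsigned)

177730991


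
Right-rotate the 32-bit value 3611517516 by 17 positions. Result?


Rotate 0b11010111010000110110001001001100 right by 17 (32-bit) = 0b10110001001001100110101110100001 = 2972085153

2972085153


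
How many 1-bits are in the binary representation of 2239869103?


0b10000101100000011011000010101111 has 14 set bits

14


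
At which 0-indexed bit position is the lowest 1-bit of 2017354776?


0b1111000001111100110010000011000. Lowest set bit at position 3

3


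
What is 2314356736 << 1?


0b10001001111100100100100000000000 << 1 = 0b100010011111001001001000000000000 = 4628713472

4628713472


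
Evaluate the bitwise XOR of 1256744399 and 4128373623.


0b1001010111010000110010111001111 ^ 0b11110110000100011111101101110111 = 0b10111100111110011001111010111000 = 3170475704

3170475704


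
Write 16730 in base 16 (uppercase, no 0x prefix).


16730 = 415A hex

415A


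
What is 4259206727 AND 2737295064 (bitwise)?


0b11111101110111100101011001000111 & 0b10100011001001111100111011011000 = 0b10100001000001100100011001000000 = 2701542976

2701542976


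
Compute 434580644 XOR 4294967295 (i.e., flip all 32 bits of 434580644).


434580644 ^ 4294967295 = 3860386651

3860386651


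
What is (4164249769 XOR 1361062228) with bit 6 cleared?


Step 1: 4164249769 ^ 1361062228 = 2836742653
Step 2: 2836742653 & ~(1 << 6) = 2836742589

2836742589


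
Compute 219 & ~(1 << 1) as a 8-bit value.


219 & ~(1 << 1) = 217

217


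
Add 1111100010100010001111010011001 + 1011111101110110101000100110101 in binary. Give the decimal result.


1111100010100010001111010011001 + 1011111101110110101000100110101 = 11011100000011000110111111001110 = 3691802574

3691802574


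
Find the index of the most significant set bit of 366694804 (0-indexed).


0b10101110110110101000110010100. Highest set bit at position 28

28


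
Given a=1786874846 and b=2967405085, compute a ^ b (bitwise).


1786874846 ^ 2967405085 = 3663628739

3663628739


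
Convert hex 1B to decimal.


1B hex = 27 decimal

27


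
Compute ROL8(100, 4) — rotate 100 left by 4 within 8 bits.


Rotate 0b1100100 left by 4 (8-bit) = 0b1000110 = 70

70


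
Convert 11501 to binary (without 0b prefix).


11501 = 10110011101101 in binary

10110011101101


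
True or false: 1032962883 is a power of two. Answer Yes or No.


0b111101100100011100001101000011. Multiple bits set => No

No


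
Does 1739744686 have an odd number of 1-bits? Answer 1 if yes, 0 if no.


0b1100111101100100110010110101110 has 18 ones => parity 0

0


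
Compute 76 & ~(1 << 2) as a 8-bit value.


76 & ~(1 << 2) = 72

72


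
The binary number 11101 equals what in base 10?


11101 in decimal = 29

29


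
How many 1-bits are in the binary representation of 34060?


0b1000010100001100 has 5 set bits

5


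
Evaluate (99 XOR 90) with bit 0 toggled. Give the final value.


Step 1: 99 ^ 90 = 57
Step 2: 57 ^ (1 << 0) = 57 ^ 1 = 56

56


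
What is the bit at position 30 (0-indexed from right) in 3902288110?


0b11101000100110000011000011101110, position 30 = 1

1


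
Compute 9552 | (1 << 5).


9552 | (1 << 5) = 9552 | 32 = 9584

9584


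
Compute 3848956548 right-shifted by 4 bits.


0b11100101011010100110101010000100 >> 4 = 0b1110010101101010011010101000 = 240559784

240559784


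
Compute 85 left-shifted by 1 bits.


0b1010101 << 1 = 0b10101010 = 170

170


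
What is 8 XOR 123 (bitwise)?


0b1000 ^ 0b1111011 = 0b1110011 = 115

115


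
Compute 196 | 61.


0b11000100 | 0b111101 = 0b11111101 = 253

253


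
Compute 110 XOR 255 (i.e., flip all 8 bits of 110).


110 ^ 255 = 145

145


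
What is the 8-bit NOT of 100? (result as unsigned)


~0b1100100 = 0b10011011 = 155 (8-bit unsigned)

155


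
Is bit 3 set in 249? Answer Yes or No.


0b11111001, bit 3 = 1. Yes

Yes


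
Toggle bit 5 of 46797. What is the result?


46797 ^ (1 << 5) = 46797 ^ 32 = 46829

46829


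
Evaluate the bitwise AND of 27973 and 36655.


0b110110101000101 & 0b1000111100101111 = 0b110100000101 = 3333

3333


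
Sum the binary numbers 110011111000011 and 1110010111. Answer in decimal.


110011111000011 + 1110010111 = 110101101011010 = 27482

27482


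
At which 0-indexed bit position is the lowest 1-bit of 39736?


0b1001101100111000. Lowest set bit at position 3

3


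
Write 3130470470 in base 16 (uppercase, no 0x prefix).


3130470470 = BA973046 hex

BA973046


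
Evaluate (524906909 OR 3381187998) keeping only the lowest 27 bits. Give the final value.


Step 1: 524906909 | 3381187998 = 3754554783
Step 2: 3754554783 & 134217727 = 130676127

130676127


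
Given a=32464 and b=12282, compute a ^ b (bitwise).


32464 ^ 12282 = 20778

20778


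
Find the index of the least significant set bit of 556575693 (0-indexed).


0b100001001011001010101111001101. Lowest set bit at position 0

0


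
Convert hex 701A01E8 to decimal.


701A01E8 hex = 1880752616 decimal

1880752616


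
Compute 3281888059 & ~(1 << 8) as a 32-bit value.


3281888059 & ~(1 << 8) = 3281887803

3281887803


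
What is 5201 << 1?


0b1010001010001 << 1 = 0b10100010100010 = 10402

10402


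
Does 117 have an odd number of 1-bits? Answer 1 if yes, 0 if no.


0b1110101 has 5 ones => parity 1

1


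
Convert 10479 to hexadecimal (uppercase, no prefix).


10479 = 28EF hex

28EF


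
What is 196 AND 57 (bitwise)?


0b11000100 & 0b111001 = 0b0 = 0

0


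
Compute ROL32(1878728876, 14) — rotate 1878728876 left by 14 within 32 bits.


Rotate 0b1101111111110110010000010101100 left by 14 (32-bit) = 0b11001000001010110001101111111110 = 3358268414

3358268414


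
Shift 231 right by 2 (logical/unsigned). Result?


0b11100111 >> 2 = 0b111001 = 57

57


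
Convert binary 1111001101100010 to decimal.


1111001101100010 in decimal = 62306

62306


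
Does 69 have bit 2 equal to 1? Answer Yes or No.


0b1000101, bit 2 = 1. Yes

Yes


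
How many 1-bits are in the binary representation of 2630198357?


0b10011100110001011010010001010101 has 15 set bits

15


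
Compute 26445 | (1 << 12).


26445 | (1 << 12) = 26445 | 4096 = 30541

30541


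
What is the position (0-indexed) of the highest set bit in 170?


0b10101010. Highest set bit at position 7

7


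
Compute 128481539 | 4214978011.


0b111101010000111100100000011 | 0b11111011001110110111010111011011 = 0b11111111101110110111110111011011 = 4290477531

4290477531


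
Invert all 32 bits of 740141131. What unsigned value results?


740141131 ^ 4294967295 = 3554826164

3554826164


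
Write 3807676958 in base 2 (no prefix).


3807676958 = 11100010111101001000101000011110 in binary

11100010111101001000101000011110


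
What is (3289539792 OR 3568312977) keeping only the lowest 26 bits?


Step 1: 3289539792 | 3568312977 = 3568461521
Step 2: 3568461521 & 67108863 = 11691729

11691729


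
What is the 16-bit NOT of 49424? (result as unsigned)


~0b1100000100010000 = 0b11111011101111 = 16111 (16-bit unsigned)

16111


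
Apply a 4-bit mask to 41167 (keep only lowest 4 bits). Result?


41167 & 15 = 15

15


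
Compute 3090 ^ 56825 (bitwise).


0b110000010010 ^ 0b1101110111111001 = 0b1101000111101011 = 53739

53739


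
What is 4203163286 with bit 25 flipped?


4203163286 ^ (1 << 25) = 4203163286 ^ 33554432 = 4169608854

4169608854


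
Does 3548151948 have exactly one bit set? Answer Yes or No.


0b11010011011111001000000010001100. Multiple bits set => No

No


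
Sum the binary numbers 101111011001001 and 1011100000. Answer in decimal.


101111011001001 + 1011100000 = 110000110101001 = 25001

25001


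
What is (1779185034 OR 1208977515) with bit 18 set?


Step 1: 1779185034 | 1208977515 = 1779416555
Step 2: 1779416555 | (1 << 18) = 1779416555 | 262144 = 1779416555

1779416555


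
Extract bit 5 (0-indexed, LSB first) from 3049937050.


0b10110101110010100101100010011010, position 5 = 0

0


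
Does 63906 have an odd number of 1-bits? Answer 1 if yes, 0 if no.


0b1111100110100010 has 9 ones => parity 1

1


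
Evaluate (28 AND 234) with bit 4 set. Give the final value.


Step 1: 28 & 234 = 8
Step 2: 8 | (1 << 4) = 8 | 16 = 24

24


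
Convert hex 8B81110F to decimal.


8B81110F hex = 2340491535 decimal

2340491535


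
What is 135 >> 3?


0b10000111 >> 3 = 0b10000 = 16

16


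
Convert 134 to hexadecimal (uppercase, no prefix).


134 = 86 hex

86


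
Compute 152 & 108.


0b10011000 & 0b1101100 = 0b1000 = 8

8


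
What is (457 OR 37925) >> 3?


Step 1: 457 | 37925 = 38381
Step 2: 38381 >> 3 = 4797

4797


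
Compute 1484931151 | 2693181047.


0b1011000100000100100000001001111 | 0b10100000100001101010111001110111 = 0b11111000100001101110111001111111 = 4169592447

4169592447


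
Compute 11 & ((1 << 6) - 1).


11 & 63 = 11

11


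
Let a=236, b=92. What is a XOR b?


236 ^ 92 = 176

176


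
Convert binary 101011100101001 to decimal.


101011100101001 in decimal = 22313

22313


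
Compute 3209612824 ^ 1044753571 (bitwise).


0b10111111010011101100111000011000 ^ 0b111110010001011010110010100011 = 0b10000001000010110110001010111011 = 2165007035

2165007035


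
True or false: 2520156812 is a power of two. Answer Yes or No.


0b10010110001101101000101010001100. Multiple bits set => No

No


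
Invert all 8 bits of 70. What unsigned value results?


70 ^ 255 = 185

185


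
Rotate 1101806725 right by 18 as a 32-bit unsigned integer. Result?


Rotate 0b1000001101011000011110010000101 right by 18 (32-bit) = 0b1111001000010101000001101011 = 253841515

253841515


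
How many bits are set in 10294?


0b10100000110110 has 6 set bits

6


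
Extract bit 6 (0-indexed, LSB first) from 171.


0b10101011, position 6 = 0

0


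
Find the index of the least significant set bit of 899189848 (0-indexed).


0b110101100110001000110001011000. Lowest set bit at position 3

3


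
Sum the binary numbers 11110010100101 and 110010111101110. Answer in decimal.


11110010100101 + 110010111101110 = 1010001010010011 = 41619

41619


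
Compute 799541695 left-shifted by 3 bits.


0b101111101010000000100110111111 << 3 = 0b101111101010000000100110111111000 = 6396333560

6396333560


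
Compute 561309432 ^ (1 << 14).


561309432 ^ (1 << 14) = 561309432 ^ 16384 = 561293048

561293048


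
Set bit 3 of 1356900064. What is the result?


1356900064 | (1 << 3) = 1356900064 | 8 = 1356900072

1356900072


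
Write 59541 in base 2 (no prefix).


59541 = 1110100010010101 in binary

1110100010010101


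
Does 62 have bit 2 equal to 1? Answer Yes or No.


0b111110, bit 2 = 1. Yes

Yes


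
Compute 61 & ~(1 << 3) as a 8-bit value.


61 & ~(1 << 3) = 53

53


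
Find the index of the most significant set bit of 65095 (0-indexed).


0b1111111001000111. Highest set bit at position 15

15


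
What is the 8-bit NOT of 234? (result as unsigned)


~0b11101010 = 0b10101 = 21 (8-bit unsigned)

21


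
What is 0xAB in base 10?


AB hex = 171 decimal

171


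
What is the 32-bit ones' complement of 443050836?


443050836 ^ 4294967295 = 3851916459

3851916459


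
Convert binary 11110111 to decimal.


11110111 in decimal = 247

247


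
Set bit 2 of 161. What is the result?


161 | (1 << 2) = 161 | 4 = 165

165


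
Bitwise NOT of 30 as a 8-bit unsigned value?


~0b11110 = 0b11100001 = 225 (8-bit unsigned)

225


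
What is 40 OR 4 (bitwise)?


0b101000 | 0b100 = 0b101100 = 44

44


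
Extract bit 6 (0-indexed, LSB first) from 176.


0b10110000, position 6 = 0

0


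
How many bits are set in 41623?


0b1010001010010111 has 8 set bits

8


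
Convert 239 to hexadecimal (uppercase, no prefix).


239 = EF hex

EF


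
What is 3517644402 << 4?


0b11010001101010101111111001110010 << 4 = 0b110100011010101011111110011100100000 = 56282310432

56282310432


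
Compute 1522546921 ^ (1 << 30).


1522546921 ^ (1 << 30) = 1522546921 ^ 1073741824 = 448805097

448805097


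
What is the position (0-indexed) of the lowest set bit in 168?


0b10101000. Lowest set bit at position 3

3


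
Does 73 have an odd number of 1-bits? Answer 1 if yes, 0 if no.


0b1001001 has 3 ones => parity 1

1


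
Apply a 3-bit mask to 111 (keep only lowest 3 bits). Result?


111 & 7 = 7

7


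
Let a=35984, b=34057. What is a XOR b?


35984 ^ 34057 = 2457

2457


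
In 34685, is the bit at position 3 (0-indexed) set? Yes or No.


0b1000011101111101, bit 3 = 1. Yes

Yes


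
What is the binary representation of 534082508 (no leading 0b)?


534082508 = 11111110101010111001111001100 in binary

11111110101010111001111001100


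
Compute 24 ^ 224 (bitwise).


0b11000 ^ 0b11100000 = 0b11111000 = 248

248


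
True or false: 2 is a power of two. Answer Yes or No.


0b10. Only one bit set => Yes

Yes


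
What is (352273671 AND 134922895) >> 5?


Step 1: 352273671 & 134922895 = 671751
Step 2: 671751 >> 5 = 20992

20992


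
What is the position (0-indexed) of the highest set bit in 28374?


0b110111011010110. Highest set bit at position 14

14


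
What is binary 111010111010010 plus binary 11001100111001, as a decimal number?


111010111010010 + 11001100111001 = 1010100100001011 = 43275

43275


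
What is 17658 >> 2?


0b100010011111010 >> 2 = 0b1000100111110 = 4414

4414


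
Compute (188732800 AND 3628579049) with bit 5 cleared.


Step 1: 188732800 & 3628579049 = 134713472
Step 2: 134713472 & ~(1 << 5) = 134713472

134713472


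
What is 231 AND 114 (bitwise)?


0b11100111 & 0b1110010 = 0b1100010 = 98

98


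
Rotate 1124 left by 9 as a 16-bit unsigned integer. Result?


Rotate 0b10001100100 left by 9 (16-bit) = 0b1100100000001000 = 51208

51208


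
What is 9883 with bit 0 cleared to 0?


9883 & ~(1 << 0) = 9882

9882


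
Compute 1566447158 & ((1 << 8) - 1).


1566447158 & 255 = 54

54


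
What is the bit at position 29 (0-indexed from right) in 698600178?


0b101001101000111100101011110010, position 29 = 1

1


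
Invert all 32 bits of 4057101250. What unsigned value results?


4057101250 ^ 4294967295 = 237866045

237866045


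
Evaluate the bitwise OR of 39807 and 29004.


0b1001101101111111 | 0b111000101001100 = 0b1111101101111111 = 64383

64383


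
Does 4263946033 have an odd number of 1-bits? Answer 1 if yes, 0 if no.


0b11111110001001101010011100110001 has 18 ones => parity 0

0


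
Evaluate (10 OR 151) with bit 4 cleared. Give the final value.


Step 1: 10 | 151 = 159
Step 2: 159 & ~(1 << 4) = 143

143


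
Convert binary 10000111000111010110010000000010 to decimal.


10000111000111010110010000000010 in decimal = 2266850306

2266850306


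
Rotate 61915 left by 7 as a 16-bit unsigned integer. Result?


Rotate 0b1111000111011011 left by 7 (16-bit) = 0b1110110111111000 = 60920

60920


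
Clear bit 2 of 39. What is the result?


39 & ~(1 << 2) = 35

35


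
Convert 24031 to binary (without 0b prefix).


24031 = 101110111011111 in binary

101110111011111


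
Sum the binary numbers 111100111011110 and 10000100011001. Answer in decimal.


111100111011110 + 10000100011001 = 1001101011110111 = 39671

39671


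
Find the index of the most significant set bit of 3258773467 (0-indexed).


0b11000010001111001110111111011011. Highest set bit at position 31

31


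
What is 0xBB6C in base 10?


BB6C hex = 47980 decimal

47980


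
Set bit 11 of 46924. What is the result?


46924 | (1 << 11) = 46924 | 2048 = 48972

48972


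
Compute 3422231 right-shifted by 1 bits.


0b1101000011100000010111 >> 1 = 0b110100001110000001011 = 1711115

1711115


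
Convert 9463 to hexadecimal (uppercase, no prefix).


9463 = 24F7 hex

24F7


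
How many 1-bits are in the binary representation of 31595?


0b111101101101011 has 11 set bits

11


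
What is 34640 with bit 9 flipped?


34640 ^ (1 << 9) = 34640 ^ 512 = 34128

34128


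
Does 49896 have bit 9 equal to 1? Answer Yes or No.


0b1100001011101000, bit 9 = 1. Yes

Yes


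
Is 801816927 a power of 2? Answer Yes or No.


0b101111110010101100000101011111. Multiple bits set => No

No


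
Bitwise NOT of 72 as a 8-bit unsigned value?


~0b1001000 = 0b10110111 = 183 (8-bit unsigned)

183


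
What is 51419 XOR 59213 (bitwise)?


0b1100100011011011 ^ 0b1110011101001101 = 0b10111110010110 = 12182

12182


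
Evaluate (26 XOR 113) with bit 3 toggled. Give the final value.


Step 1: 26 ^ 113 = 107
Step 2: 107 ^ (1 << 3) = 107 ^ 8 = 99

99


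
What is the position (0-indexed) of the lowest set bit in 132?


0b10000100. Lowest set bit at position 2

2


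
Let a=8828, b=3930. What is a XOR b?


8828 ^ 3930 = 11558

11558


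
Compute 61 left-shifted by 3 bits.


0b111101 << 3 = 0b111101000 = 488

488


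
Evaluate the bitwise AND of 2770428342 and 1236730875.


0b10100101001000010110000110110110 & 0b1001001101101110000001111111011 = 0b1001000010000000110110010 = 18940338

18940338


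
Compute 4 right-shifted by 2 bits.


0b100 >> 2 = 0b1 = 1

1


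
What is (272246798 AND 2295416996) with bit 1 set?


Step 1: 272246798 & 2295416996 = 1050628
Step 2: 1050628 | (1 << 1) = 1050628 | 2 = 1050630

1050630


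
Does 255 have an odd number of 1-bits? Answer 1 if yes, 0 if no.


0b11111111 has 8 ones => parity 0

0


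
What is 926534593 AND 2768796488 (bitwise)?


0b110111001110011100101111000001 & 0b10100101000010000111101101001000 = 0b100101000010000100101101000000 = 621300544

621300544


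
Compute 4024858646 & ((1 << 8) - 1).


4024858646 & 255 = 22

22


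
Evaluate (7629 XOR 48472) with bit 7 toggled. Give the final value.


Step 1: 7629 ^ 48472 = 41109
Step 2: 41109 ^ (1 << 7) = 41109 ^ 128 = 40981

40981


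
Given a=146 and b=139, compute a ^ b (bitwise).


146 ^ 139 = 25

25


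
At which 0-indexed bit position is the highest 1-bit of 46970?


0b1011011101111010. Highest set bit at position 15

15


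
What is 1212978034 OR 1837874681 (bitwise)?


0b1001000010011001001001101110010 | 0b1101101100010111011110111111001 = 0b1101101110011111011111111111011 = 1842331643

1842331643


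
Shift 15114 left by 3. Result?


0b11101100001010 << 3 = 0b11101100001010000 = 120912

120912


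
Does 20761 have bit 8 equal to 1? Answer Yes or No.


0b101000100011001, bit 8 = 1. Yes

Yes


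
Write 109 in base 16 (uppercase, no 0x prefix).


109 = 6D hex

6D


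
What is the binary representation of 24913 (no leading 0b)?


24913 = 110000101010001 in binary

110000101010001


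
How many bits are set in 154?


0b10011010 has 4 set bits

4


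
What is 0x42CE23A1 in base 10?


42CE23A1 hex = 1120805793 decimal

1120805793


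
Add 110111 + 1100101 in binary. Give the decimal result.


110111 + 1100101 = 10011100 = 156

156


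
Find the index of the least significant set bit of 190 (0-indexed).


0b10111110. Lowest set bit at position 1

1


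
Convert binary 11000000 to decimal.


11000000 in decimal = 192

192


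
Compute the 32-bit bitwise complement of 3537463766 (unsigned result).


~0b11010010110110010110100111010110 = 0b101101001001101001011000101001 = 757503529 (32-bit unsigned)

757503529


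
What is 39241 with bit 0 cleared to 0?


39241 & ~(1 << 0) = 39240

39240


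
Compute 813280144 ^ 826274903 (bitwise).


0b110000011110011010101110010000 ^ 0b110001001111111111010001010111 = 0b1010001100101111111000111 = 21389255

21389255


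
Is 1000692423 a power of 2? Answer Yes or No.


0b111011101001010101101011000111. Multiple bits set => No

No


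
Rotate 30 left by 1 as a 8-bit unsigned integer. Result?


Rotate 0b11110 left by 1 (8-bit) = 0b111100 = 60

60


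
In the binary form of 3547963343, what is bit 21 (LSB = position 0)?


0b11010011011110011001111111001111, position 21 = 1

1


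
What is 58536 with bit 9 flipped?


58536 ^ (1 << 9) = 58536 ^ 512 = 59048

59048


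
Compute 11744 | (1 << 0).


11744 | (1 << 0) = 11744 | 1 = 11745

11745


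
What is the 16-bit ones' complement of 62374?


62374 ^ 65535 = 3161

3161


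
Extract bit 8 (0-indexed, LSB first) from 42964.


0b1010011111010100, position 8 = 1

1


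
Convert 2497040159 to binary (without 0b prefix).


2497040159 = 10010100110101011100111100011111 in binary

10010100110101011100111100011111


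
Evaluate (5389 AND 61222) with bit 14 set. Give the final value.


Step 1: 5389 & 61222 = 1284
Step 2: 1284 | (1 << 14) = 1284 | 16384 = 17668

17668


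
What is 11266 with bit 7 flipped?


11266 ^ (1 << 7) = 11266 ^ 128 = 11394

11394


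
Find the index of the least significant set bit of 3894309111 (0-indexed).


0b11101000000111100111000011110111. Lowest set bit at position 0

0


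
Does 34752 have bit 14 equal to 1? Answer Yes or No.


0b1000011111000000, bit 14 = 0. No

No


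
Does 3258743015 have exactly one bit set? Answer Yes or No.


0b11000010001111000111100011100111. Multiple bits set => No

No


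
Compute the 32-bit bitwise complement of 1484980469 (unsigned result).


~0b1011000100000110000000011110101 = 0b10100111011111001111111100001010 = 2809986826 (32-bit unsigned)

2809986826


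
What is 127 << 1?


0b1111111 << 1 = 0b11111110 = 254

254


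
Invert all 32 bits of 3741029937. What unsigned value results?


3741029937 ^ 4294967295 = 553937358

553937358


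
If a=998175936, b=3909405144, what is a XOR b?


998175936 ^ 3909405144 = 3531226392

3531226392


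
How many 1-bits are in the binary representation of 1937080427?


0b1110011011101011000000001101011 has 16 set bits

16


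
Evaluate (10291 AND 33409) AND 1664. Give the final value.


Step 1: 10291 & 33409 = 1
Step 2: 1 & 1664 = 0

0


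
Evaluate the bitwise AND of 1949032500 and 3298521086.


0b1110100001010111110000000110100 & 0b11000100100110110110111111111110 = 0b1000100000010110110000000110100 = 1141596212

1141596212


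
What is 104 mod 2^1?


104 & 1 = 0

0


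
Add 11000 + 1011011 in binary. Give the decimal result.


11000 + 1011011 = 1110011 = 115

115


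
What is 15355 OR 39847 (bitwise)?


0b11101111111011 | 0b1001101110100111 = 0b1011101111111111 = 48127

48127


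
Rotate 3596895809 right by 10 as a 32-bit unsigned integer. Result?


Rotate 0b11010110011001000100011001000001 right by 10 (32-bit) = 0b10010000011101011001100100010001 = 2423626001

2423626001


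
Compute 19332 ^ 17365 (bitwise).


0b100101110000100 ^ 0b100001111010101 = 0b100001010001 = 2129

2129


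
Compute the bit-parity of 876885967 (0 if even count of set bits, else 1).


0b110100010001000011011111001111 has 16 ones => parity 0

0


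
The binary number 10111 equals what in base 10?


10111 in decimal = 23

23


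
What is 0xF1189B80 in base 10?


F1189B80 hex = 4044921728 decimal

4044921728


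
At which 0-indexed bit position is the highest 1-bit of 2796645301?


0b10100110101100010110101110110101. Highest set bit at position 31

31


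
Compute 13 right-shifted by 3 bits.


0b1101 >> 3 = 0b1 = 1

1


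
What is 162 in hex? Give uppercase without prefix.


162 = A2 hex

A2


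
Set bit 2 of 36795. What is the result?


36795 | (1 << 2) = 36795 | 4 = 36799

36799


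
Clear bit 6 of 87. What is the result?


87 & ~(1 << 6) = 23

23


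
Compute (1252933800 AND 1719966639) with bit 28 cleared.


Step 1: 1252933800 & 1719966639 = 1115947176
Step 2: 1115947176 & ~(1 << 28) = 1115947176

1115947176


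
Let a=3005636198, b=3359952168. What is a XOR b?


3005636198 ^ 3359952168 = 2070057806

2070057806


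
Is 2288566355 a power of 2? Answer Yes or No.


0b10001000011010001100000001010011. Multiple bits set => No

No


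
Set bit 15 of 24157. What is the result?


24157 | (1 << 15) = 24157 | 32768 = 56925

56925


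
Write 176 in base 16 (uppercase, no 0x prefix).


176 = B0 hex

B0


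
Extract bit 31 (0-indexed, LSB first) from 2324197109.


0b10001010100010000110111011110101, position 31 = 1

1


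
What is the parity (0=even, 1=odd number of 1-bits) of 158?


0b10011110 has 5 ones => parity 1

1


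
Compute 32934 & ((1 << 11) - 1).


32934 & 2047 = 166

166


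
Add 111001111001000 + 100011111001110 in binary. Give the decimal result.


111001111001000 + 100011111001110 = 1011101110010110 = 48022

48022


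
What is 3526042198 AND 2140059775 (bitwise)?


0b11010010001010110010001001010110 & 0b1111111100011101011100001111111 = 0b1010010000010100010000001010110 = 1376395350

1376395350


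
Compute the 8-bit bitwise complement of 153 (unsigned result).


~0b10011001 = 0b1100110 = 102 (8-bit unsigned)

102


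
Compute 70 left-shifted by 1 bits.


0b1000110 << 1 = 0b10001100 = 140

140


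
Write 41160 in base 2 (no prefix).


41160 = 1010000011001000 in binary

1010000011001000


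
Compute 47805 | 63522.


0b1011101010111101 | 0b1111100000100010 = 0b1111101010111111 = 64191

64191


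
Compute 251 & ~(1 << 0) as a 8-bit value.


251 & ~(1 << 0) = 250

250


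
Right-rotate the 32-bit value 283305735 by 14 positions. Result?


Rotate 0b10000111000101110011100000111 right by 14 (32-bit) = 0b10011100000111000100001110001011 = 2619097995

2619097995


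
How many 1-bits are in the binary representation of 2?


0b10 has 1 set bits

1


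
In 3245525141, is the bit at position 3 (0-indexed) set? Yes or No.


0b11000001011100101100100010010101, bit 3 = 0. No

No


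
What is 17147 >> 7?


0b100001011111011 >> 7 = 0b10000101 = 133

133


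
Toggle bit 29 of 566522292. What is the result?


566522292 ^ (1 << 29) = 566522292 ^ 536870912 = 29651380

29651380


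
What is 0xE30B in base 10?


E30B hex = 58123 decimal

58123


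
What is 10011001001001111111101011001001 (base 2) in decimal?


10011001001001111111101011001001 in decimal = 2569534153

2569534153


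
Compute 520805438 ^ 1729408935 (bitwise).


0b11111000010101101110000111110 ^ 0b1100111000101001010111110100111 = 0b1111000000111100111001110011001 = 2015261593

2015261593


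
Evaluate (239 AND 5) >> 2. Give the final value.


Step 1: 239 & 5 = 5
Step 2: 5 >> 2 = 1

1


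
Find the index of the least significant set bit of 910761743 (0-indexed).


0b110110010010010001111100001111. Lowest set bit at position 0

0


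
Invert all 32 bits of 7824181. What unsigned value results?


7824181 ^ 4294967295 = 4287143114

4287143114


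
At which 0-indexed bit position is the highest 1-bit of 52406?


0b1100110010110110. Highest set bit at position 15

15


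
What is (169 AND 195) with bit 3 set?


Step 1: 169 & 195 = 129
Step 2: 129 | (1 << 3) = 129 | 8 = 137

137


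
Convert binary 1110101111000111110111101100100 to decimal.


1110101111000111110111101100100 in decimal = 1977872228

1977872228


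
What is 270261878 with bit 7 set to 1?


270261878 | (1 << 7) = 270261878 | 128 = 270262006

270262006


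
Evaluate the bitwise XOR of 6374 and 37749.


0b1100011100110 ^ 0b1001001101110101 = 0b1000101110010011 = 35731

35731


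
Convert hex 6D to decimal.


6D hex = 109 decimal

109


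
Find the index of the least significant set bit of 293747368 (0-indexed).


0b10001100000100011101010101000. Lowest set bit at position 3

3


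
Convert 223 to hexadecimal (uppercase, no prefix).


223 = DF hex

DF


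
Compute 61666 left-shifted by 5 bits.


0b1111000011100010 << 5 = 0b111100001110001000000 = 1973312

1973312


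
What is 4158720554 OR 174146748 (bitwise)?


0b11110111111000010000101000101010 | 0b1010011000010100010010111100 = 0b11111111111000010100111010111110 = 4292955838

4292955838


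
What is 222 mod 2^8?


222 & 255 = 222

222


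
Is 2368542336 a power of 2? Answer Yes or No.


0b10001101001011010001011010000000. Multiple bits set => No

No


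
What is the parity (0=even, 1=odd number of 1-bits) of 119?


0b1110111 has 6 ones => parity 0

0


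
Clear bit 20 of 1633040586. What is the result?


1633040586 & ~(1 << 20) = 1631992010

1631992010


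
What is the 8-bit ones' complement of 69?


69 ^ 255 = 186

186


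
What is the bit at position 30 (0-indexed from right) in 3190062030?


0b10111110001001000111101111001110, position 30 = 0

0


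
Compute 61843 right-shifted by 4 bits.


0b1111000110010011 >> 4 = 0b111100011001 = 3865

3865


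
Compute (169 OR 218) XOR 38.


Step 1: 169 | 218 = 251
Step 2: 251 ^ 38 = 221

221


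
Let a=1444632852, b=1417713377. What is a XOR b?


1444632852 ^ 1417713377 = 43765749

43765749


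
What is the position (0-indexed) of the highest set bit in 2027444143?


0b1111000110110000101011110101111. Highest set bit at position 30

30


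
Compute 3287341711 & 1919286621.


0b11000011111100001101101010001111 & 0b1110010011001011111110101011101 = 0b1000010011000001101100000001101 = 1113643021

1113643021


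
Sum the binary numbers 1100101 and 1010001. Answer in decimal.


1100101 + 1010001 = 10110110 = 182

182


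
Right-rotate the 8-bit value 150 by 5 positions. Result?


Rotate 0b10010110 right by 5 (8-bit) = 0b10110100 = 180

180


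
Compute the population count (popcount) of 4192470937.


0b11111001111001000000011110011001 has 17 set bits

17


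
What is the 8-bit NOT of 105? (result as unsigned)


~0b1101001 = 0b10010110 = 150 (8-bit unsigned)

150


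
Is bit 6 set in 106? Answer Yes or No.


0b1101010, bit 6 = 1. Yes

Yes


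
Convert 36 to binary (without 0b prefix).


36 = 100100 in binary

100100


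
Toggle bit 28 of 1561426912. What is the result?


1561426912 ^ (1 << 28) = 1561426912 ^ 268435456 = 1292991456

1292991456


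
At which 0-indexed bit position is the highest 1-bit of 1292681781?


0b1001101000011001100001000110101. Highest set bit at position 30

30


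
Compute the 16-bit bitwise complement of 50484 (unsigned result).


~0b1100010100110100 = 0b11101011001011 = 15051 (16-bit unsigned)

15051


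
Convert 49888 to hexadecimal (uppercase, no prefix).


49888 = C2E0 hex

C2E0


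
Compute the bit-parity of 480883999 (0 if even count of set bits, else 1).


0b11100101010011011010100011111 has 17 ones => parity 1

1


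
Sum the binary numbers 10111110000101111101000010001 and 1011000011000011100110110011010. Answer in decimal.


10111110000101111101000010001 + 1011000011000011100110110011010 = 1110000001001001100011110101011 = 1881458603

1881458603


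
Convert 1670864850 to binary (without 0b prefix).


1670864850 = 1100011100101110101111111010010 in binary

1100011100101110101111111010010


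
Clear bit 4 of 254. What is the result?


254 & ~(1 << 4) = 238

238


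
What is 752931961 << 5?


0b101100111000001101010001111001 << 5 = 0b10110011100000110101000111100100000 = 24093822752

24093822752


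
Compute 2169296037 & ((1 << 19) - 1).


2169296037 & 524287 = 316581

316581


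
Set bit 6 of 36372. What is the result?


36372 | (1 << 6) = 36372 | 64 = 36436

36436


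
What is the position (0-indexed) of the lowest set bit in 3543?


0b110111010111. Lowest set bit at position 0

0


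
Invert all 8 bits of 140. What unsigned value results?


140 ^ 255 = 115

115


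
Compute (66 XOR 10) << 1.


Step 1: 66 ^ 10 = 72
Step 2: 72 << 1 = 144

144


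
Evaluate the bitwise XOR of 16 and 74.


0b10000 ^ 0b1001010 = 0b1011010 = 90

90


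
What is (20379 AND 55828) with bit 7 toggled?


Step 1: 20379 & 55828 = 18960
Step 2: 18960 ^ (1 << 7) = 18960 ^ 128 = 19088

19088
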